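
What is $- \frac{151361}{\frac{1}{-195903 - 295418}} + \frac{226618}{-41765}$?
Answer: $\frac{3105930983873347}{41765} \approx 7.4367 \cdot 10^{10}$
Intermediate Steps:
$- \frac{151361}{\frac{1}{-195903 - 295418}} + \frac{226618}{-41765} = - \frac{151361}{\frac{1}{-491321}} + 226618 \left(- \frac{1}{41765}\right) = - \frac{151361}{- \frac{1}{491321}} - \frac{226618}{41765} = \left(-151361\right) \left(-491321\right) - \frac{226618}{41765} = 74366837881 - \frac{226618}{41765} = \frac{3105930983873347}{41765}$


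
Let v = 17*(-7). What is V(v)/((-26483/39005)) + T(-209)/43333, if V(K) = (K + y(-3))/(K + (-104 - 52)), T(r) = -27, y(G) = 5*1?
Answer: -38575970817/63117331145 ≈ -0.61118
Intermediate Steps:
y(G) = 5
v = -119
V(K) = (5 + K)/(-156 + K) (V(K) = (K + 5)/(K + (-104 - 52)) = (5 + K)/(K - 156) = (5 + K)/(-156 + K))
V(v)/((-26483/39005)) + T(-209)/43333 = ((5 - 119)/(-156 - 119))/((-26483/39005)) - 27/43333 = (-114/(-275))/((-26483*1/39005)) - 27*1/43333 = (-1/275*(-114))/(-26483/39005) - 27/43333 = (114/275)*(-39005/26483) - 27/43333 = -889314/1456565 - 27/43333 = -38575970817/63117331145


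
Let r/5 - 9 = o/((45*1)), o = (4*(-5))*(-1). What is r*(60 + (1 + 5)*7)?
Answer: 14450/3 ≈ 4816.7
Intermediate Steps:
o = 20 (o = -20*(-1) = 20)
r = 425/9 (r = 45 + 5*(20/((45*1))) = 45 + 5*(20/45) = 45 + 5*(20*(1/45)) = 45 + 5*(4/9) = 45 + 20/9 = 425/9 ≈ 47.222)
r*(60 + (1 + 5)*7) = 425*(60 + (1 + 5)*7)/9 = 425*(60 + 6*7)/9 = 425*(60 + 42)/9 = (425/9)*102 = 14450/3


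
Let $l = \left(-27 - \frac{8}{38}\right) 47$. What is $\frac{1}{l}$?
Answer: $- \frac{19}{24299} \approx -0.00078193$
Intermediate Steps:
$l = - \frac{24299}{19}$ ($l = \left(-27 - \frac{4}{19}\right) 47 = \left(- \frac{517}{19}\right) 47 = - \frac{24299}{19} \approx -1278.9$)
$\frac{1}{l} = \frac{1}{- \frac{24299}{19}} = - \frac{19}{24299}$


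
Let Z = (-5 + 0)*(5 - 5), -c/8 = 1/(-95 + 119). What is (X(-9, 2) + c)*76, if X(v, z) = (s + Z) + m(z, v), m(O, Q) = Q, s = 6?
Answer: -760/3 ≈ -253.33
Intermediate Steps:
c = -1/3 (c = -8/(-95 + 119) = -8/24 = -8*1/24 = -1/3 ≈ -0.33333)
Z = 0 (Z = -5*0 = 0)
X(v, z) = 6 + v (X(v, z) = (6 + 0) + v = 6 + v)
(X(-9, 2) + c)*76 = ((6 - 9) - 1/3)*76 = (-3 - 1/3)*76 = -10/3*76 = -760/3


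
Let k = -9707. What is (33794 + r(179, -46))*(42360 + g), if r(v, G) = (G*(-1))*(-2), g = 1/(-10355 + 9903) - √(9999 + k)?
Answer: 322641361869/226 - 67404*√73 ≈ 1.4270e+9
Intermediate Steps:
g = -1/452 - 2*√73 (g = 1/(-10355 + 9903) - √(9999 - 9707) = 1/(-452) - √292 = -1/452 - 2*√73 ≈ -17.090)
r(v, G) = 2*G (r(v, G) = -G*(-2) = 2*G)
(33794 + r(179, -46))*(42360 + g) = (33794 + 2*(-46))*(42360 + (-1/452 - 2*√73)) = (33794 - 92)*(19146719/452 - 2*√73) = 33702*(19146719/452 - 2*√73) = 322641361869/226 - 67404*√73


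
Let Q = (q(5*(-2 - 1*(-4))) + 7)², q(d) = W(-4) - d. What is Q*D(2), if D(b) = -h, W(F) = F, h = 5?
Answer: -245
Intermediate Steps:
q(d) = -4 - d
Q = 49 (Q = ((-4 - 5*(-2 - 1*(-4))) + 7)² = ((-4 - 5*(-2 + 4)) + 7)² = ((-4 - 5*2) + 7)² = ((-4 - 1*10) + 7)² = ((-4 - 10) + 7)² = (-14 + 7)² = (-7)² = 49)
D(b) = -5 (D(b) = -1*5 = -5)
Q*D(2) = 49*(-5) = -245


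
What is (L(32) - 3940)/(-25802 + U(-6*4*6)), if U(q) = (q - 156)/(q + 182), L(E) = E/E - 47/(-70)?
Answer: 5237977/34327160 ≈ 0.15259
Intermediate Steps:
L(E) = 117/70 (L(E) = 1 - 47*(-1/70) = 1 + 47/70 = 117/70)
U(q) = (-156 + q)/(182 + q)
(L(32) - 3940)/(-25802 + U(-6*4*6)) = (117/70 - 3940)/(-25802 + (-156 - 6*4*6)/(182 - 6*4*6)) = -275683/(70*(-25802 + (-156 - 24*6)/(182 - 24*6))) = -275683/(70*(-25802 + (-156 - 144)/(182 - 144))) = -275683/(70*(-25802 - 300/38)) = -275683/(70*(-25802 + (1/38)*(-300))) = -275683/(70*(-25802 - 150/19)) = -275683/(70*(-490388/19)) = -275683/70*(-19/490388) = 5237977/34327160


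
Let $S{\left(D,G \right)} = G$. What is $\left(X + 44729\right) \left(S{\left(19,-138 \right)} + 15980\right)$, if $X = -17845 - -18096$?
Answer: $712573160$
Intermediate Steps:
$X = 251$ ($X = -17845 + 18096 = 251$)
$\left(X + 44729\right) \left(S{\left(19,-138 \right)} + 15980\right) = \left(251 + 44729\right) \left(-138 + 15980\right) = 44980 \cdot 15842 = 712573160$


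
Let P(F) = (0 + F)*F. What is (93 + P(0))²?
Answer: 8649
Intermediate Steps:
P(F) = F² (P(F) = F*F = F²)
(93 + P(0))² = (93 + 0²)² = (93 + 0)² = 93² = 8649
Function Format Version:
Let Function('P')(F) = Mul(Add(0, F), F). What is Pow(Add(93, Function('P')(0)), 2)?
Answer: 8649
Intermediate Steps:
Function('P')(F) = Pow(F, 2) (Function('P')(F) = Mul(F, F) = Pow(F, 2))
Pow(Add(93, Function('P')(0)), 2) = Pow(Add(93, Pow(0, 2)), 2) = Pow(Add(93, 0), 2) = Pow(93, 2) = 8649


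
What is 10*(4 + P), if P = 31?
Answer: 350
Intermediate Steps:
10*(4 + P) = 10*(4 + 31) = 10*35 = 350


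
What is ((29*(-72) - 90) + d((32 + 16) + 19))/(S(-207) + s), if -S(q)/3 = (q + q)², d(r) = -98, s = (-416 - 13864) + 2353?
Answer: 2276/526115 ≈ 0.0043261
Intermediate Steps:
s = -11927 (s = -14280 + 2353 = -11927)
S(q) = -12*q² (S(q) = -3*(q + q)² = -3*4*q² = -12*q²)
((29*(-72) - 90) + d((32 + 16) + 19))/(S(-207) + s) = ((29*(-72) - 90) - 98)/(-12*(-207)² - 11927) = ((-2088 - 90) - 98)/(-12*42849 - 11927) = (-2178 - 98)/(-514188 - 11927) = -2276/(-526115) = -2276*(-1/526115) = 2276/526115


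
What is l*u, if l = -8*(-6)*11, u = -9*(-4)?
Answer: 19008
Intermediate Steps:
u = 36
l = 528 (l = 48*11 = 528)
l*u = 528*36 = 19008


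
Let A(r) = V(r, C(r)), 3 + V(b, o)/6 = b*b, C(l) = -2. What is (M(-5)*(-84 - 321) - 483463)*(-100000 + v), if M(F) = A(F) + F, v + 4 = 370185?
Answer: -144519276538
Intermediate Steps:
v = 370181 (v = -4 + 370185 = 370181)
V(b, o) = -18 + 6*b**2 (V(b, o) = -18 + 6*(b*b) = -18 + 6*b**2)
A(r) = -18 + 6*r**2
M(F) = -18 + F + 6*F**2 (M(F) = (-18 + 6*F**2) + F = -18 + F + 6*F**2)
(M(-5)*(-84 - 321) - 483463)*(-100000 + v) = ((-18 - 5 + 6*(-5)**2)*(-84 - 321) - 483463)*(-100000 + 370181) = ((-18 - 5 + 6*25)*(-405) - 483463)*270181 = ((-18 - 5 + 150)*(-405) - 483463)*270181 = (127*(-405) - 483463)*270181 = (-51435 - 483463)*270181 = -534898*270181 = -144519276538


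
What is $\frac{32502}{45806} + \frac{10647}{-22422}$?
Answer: $\frac{1085871}{4626406} \approx 0.23471$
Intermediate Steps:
$\frac{32502}{45806} + \frac{10647}{-22422} = 32502 \cdot \frac{1}{45806} + 10647 \left(- \frac{1}{22422}\right) = \frac{16251}{22903} - \frac{3549}{7474} = \frac{1085871}{4626406}$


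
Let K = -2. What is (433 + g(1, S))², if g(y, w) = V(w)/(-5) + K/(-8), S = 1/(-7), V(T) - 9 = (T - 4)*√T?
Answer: 25539643407/137200 + 250241*I*√7/2450 ≈ 1.8615e+5 + 270.23*I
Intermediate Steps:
V(T) = 9 + √T*(-4 + T) (V(T) = 9 + (T - 4)*√T = 9 + (-4 + T)*√T = 9 + √T*(-4 + T))
S = -⅐ ≈ -0.14286
g(y, w) = -31/20 - w^(3/2)/5 + 4*√w/5 (g(y, w) = (9 + w^(3/2) - 4*√w)/(-5) - 2/(-8) = (9 + w^(3/2) - 4*√w)*(-⅕) - 2*(-⅛) = (-9/5 - w^(3/2)/5 + 4*√w/5) + ¼ = -31/20 - w^(3/2)/5 + 4*√w/5)
(433 + g(1, S))² = (433 + (-31/20 - (-1)*I*√7/245 + 4*√(-⅐)/5))² = (433 + (-31/20 - (-1)*I*√7/245 + 4*(I*√7/7)/5))² = (433 + (-31/20 + I*√7/245 + 4*I*√7/35))² = (433 + (-31/20 + 29*I*√7/245))² = (8629/20 + 29*I*√7/245)²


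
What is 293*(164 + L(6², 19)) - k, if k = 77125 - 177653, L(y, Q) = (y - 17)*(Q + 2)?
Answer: 265487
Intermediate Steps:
L(y, Q) = (-17 + y)*(2 + Q)
k = -100528
293*(164 + L(6², 19)) - k = 293*(164 + (-34 - 17*19 + 2*6² + 19*6²)) - 1*(-100528) = 293*(164 + (-34 - 323 + 2*36 + 19*36)) + 100528 = 293*(164 + (-34 - 323 + 72 + 684)) + 100528 = 293*(164 + 399) + 100528 = 293*563 + 100528 = 164959 + 100528 = 265487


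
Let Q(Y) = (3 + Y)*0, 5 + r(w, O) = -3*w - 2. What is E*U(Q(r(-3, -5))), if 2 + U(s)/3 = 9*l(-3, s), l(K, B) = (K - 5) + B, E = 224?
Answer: -49728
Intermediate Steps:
r(w, O) = -7 - 3*w (r(w, O) = -5 + (-3*w - 2) = -5 + (-2 - 3*w) = -7 - 3*w)
Q(Y) = 0
l(K, B) = -5 + B + K (l(K, B) = (-5 + K) + B = -5 + B + K)
U(s) = -222 + 27*s (U(s) = -6 + 3*(9*(-5 + s - 3)) = -6 + 3*(9*(-8 + s)) = -6 + 3*(-72 + 9*s) = -6 + (-216 + 27*s) = -222 + 27*s)
E*U(Q(r(-3, -5))) = 224*(-222 + 27*0) = 224*(-222 + 0) = 224*(-222) = -49728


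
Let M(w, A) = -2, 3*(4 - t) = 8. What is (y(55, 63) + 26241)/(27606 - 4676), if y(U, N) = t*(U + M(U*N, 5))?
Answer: 15787/13758 ≈ 1.1475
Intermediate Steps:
t = 4/3 (t = 4 - ⅓*8 = 4 - 8/3 = 4/3 ≈ 1.3333)
y(U, N) = -8/3 + 4*U/3 (y(U, N) = 4*(U - 2)/3 = 4*(-2 + U)/3 = -8/3 + 4*U/3)
(y(55, 63) + 26241)/(27606 - 4676) = ((-8/3 + (4/3)*55) + 26241)/(27606 - 4676) = ((-8/3 + 220/3) + 26241)/22930 = (212/3 + 26241)*(1/22930) = (78935/3)*(1/22930) = 15787/13758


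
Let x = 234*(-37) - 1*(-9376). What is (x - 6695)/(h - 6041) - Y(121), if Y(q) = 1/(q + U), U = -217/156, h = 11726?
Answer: -112411703/106076415 ≈ -1.0597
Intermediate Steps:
x = 718 (x = -8658 + 9376 = 718)
U = -217/156 (U = -217*1/156 = -217/156 ≈ -1.3910)
Y(q) = 1/(-217/156 + q) (Y(q) = 1/(q - 217/156) = 1/(-217/156 + q))
(x - 6695)/(h - 6041) - Y(121) = (718 - 6695)/(11726 - 6041) - 156/(-217 + 156*121) = -5977/5685 - 156/(-217 + 18876) = -5977*1/5685 - 156/18659 = -5977/5685 - 156/18659 = -112411703/106076415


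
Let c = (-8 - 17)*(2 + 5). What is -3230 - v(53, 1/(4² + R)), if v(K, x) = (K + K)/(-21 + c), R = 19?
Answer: -316487/98 ≈ -3229.5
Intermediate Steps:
c = -175 (c = -25*7 = -175)
v(K, x) = -K/98 (v(K, x) = (K + K)/(-21 - 175) = (2*K)/(-196) = (2*K)*(-1/196) = -K/98)
-3230 - v(53, 1/(4² + R)) = -3230 - (-1)*53/98 = -3230 - 1*(-53/98) = -3230 + 53/98 = -316487/98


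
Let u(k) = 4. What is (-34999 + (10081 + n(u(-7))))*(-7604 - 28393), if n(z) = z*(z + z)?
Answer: 895821342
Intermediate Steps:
n(z) = 2*z² (n(z) = z*(2*z) = 2*z²)
(-34999 + (10081 + n(u(-7))))*(-7604 - 28393) = (-34999 + (10081 + 2*4²))*(-7604 - 28393) = (-34999 + (10081 + 2*16))*(-35997) = (-34999 + (10081 + 32))*(-35997) = (-34999 + 10113)*(-35997) = -24886*(-35997) = 895821342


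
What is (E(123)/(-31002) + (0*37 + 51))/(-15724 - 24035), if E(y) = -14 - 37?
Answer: -527051/410869506 ≈ -0.0012828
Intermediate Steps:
E(y) = -51
(E(123)/(-31002) + (0*37 + 51))/(-15724 - 24035) = (-51/(-31002) + (0*37 + 51))/(-15724 - 24035) = (-51*(-1/31002) + (0 + 51))/(-39759) = (17/10334 + 51)*(-1/39759) = (527051/10334)*(-1/39759) = -527051/410869506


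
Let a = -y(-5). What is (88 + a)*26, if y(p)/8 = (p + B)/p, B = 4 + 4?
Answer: 12064/5 ≈ 2412.8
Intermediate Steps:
B = 8
y(p) = 8*(8 + p)/p (y(p) = 8*((p + 8)/p) = 8*((8 + p)/p) = 8*(8 + p)/p)
a = 24/5 (a = -(8 + 64/(-5)) = -(8 + 64*(-⅕)) = -(8 - 64/5) = -1*(-24/5) = 24/5 ≈ 4.8000)
(88 + a)*26 = (88 + 24/5)*26 = (464/5)*26 = 12064/5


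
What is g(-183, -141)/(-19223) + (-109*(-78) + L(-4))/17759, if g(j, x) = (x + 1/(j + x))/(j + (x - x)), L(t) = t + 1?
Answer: 9686094895969/20241177490044 ≈ 0.47853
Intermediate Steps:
L(t) = 1 + t
g(j, x) = (x + 1/(j + x))/j (g(j, x) = (x + 1/(j + x))/(j + 0) = (x + 1/(j + x))/j)
g(-183, -141)/(-19223) + (-109*(-78) + L(-4))/17759 = ((1 + (-141)² - 183*(-141))/((-183)*(-183 - 141)))/(-19223) + (-109*(-78) + (1 - 4))/17759 = -1/183*(1 + 19881 + 25803)/(-324)*(-1/19223) + (8502 - 3)*(1/17759) = -1/183*(-1/324)*45685*(-1/19223) + 8499*(1/17759) = (45685/59292)*(-1/19223) + 8499/17759 = -45685/1139770116 + 8499/17759 = 9686094895969/20241177490044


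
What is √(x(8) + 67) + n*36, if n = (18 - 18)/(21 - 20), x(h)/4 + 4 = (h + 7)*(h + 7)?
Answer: √951 ≈ 30.838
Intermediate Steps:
x(h) = -16 + 4*(7 + h)² (x(h) = -16 + 4*((h + 7)*(h + 7)) = -16 + 4*((7 + h)*(7 + h)) = -16 + 4*(7 + h)²)
n = 0 (n = 0/1 = 0*1 = 0)
√(x(8) + 67) + n*36 = √((-16 + 4*(7 + 8)²) + 67) + 0*36 = √((-16 + 4*15²) + 67) + 0 = √((-16 + 4*225) + 67) + 0 = √((-16 + 900) + 67) + 0 = √(884 + 67) + 0 = √951 + 0 = √951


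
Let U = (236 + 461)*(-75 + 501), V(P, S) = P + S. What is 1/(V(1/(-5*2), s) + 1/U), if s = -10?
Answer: -742305/7497278 ≈ -0.099010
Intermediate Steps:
U = 296922 (U = 697*426 = 296922)
1/(V(1/(-5*2), s) + 1/U) = 1/((1/(-5*2) - 10) + 1/296922) = 1/((1/(-10) - 10) + 1/296922) = 1/((-1/10 - 10) + 1/296922) = 1/(-101/10 + 1/296922) = 1/(-7497278/742305) = -742305/7497278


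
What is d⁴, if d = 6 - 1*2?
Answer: 256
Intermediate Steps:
d = 4 (d = 6 - 2 = 4)
d⁴ = 4⁴ = 256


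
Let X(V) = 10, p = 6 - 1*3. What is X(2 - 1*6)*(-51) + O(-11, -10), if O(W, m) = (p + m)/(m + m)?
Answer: -10193/20 ≈ -509.65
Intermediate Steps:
p = 3 (p = 6 - 3 = 3)
O(W, m) = (3 + m)/(2*m) (O(W, m) = (3 + m)/(m + m) = (3 + m)/((2*m)) = (3 + m)*(1/(2*m)) = (3 + m)/(2*m))
X(2 - 1*6)*(-51) + O(-11, -10) = 10*(-51) + (1/2)*(3 - 10)/(-10) = -510 + (1/2)*(-1/10)*(-7) = -510 + 7/20 = -10193/20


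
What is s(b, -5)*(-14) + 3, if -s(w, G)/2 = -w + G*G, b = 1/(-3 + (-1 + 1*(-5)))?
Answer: 6355/9 ≈ 706.11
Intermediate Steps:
b = -⅑ (b = 1/(-3 + (-1 - 5)) = 1/(-3 - 6) = 1/(-9) = -⅑ ≈ -0.11111)
s(w, G) = -2*G² + 2*w (s(w, G) = -2*(-w + G*G) = -2*(-w + G²) = -2*(G² - w) = -2*G² + 2*w)
s(b, -5)*(-14) + 3 = (-2*(-5)² + 2*(-⅑))*(-14) + 3 = (-2*25 - 2/9)*(-14) + 3 = (-50 - 2/9)*(-14) + 3 = -452/9*(-14) + 3 = 6328/9 + 3 = 6355/9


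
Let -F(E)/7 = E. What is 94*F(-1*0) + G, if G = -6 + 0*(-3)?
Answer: -6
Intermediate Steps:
F(E) = -7*E
G = -6 (G = -6 + 0 = -6)
94*F(-1*0) + G = 94*(-(-7)*0) - 6 = 94*(-7*0) - 6 = 94*0 - 6 = 0 - 6 = -6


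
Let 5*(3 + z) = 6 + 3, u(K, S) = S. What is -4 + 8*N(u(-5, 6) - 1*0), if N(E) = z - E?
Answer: -308/5 ≈ -61.600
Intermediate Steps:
z = -6/5 (z = -3 + (6 + 3)/5 = -3 + (⅕)*9 = -3 + 9/5 = -6/5 ≈ -1.2000)
N(E) = -6/5 - E
-4 + 8*N(u(-5, 6) - 1*0) = -4 + 8*(-6/5 - (6 - 1*0)) = -4 + 8*(-6/5 - (6 + 0)) = -4 + 8*(-6/5 - 1*6) = -4 + 8*(-6/5 - 6) = -4 + 8*(-36/5) = -4 - 288/5 = -308/5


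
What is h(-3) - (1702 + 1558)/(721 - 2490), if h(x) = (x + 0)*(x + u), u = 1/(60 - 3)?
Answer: 362670/33611 ≈ 10.790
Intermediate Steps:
u = 1/57 ≈ 0.017544
h(x) = x*(1/57 + x) (h(x) = (x + 0)*(x + 1/57) = x*(1/57 + x))
h(-3) - (1702 + 1558)/(721 - 2490) = -3*(1/57 - 3) - (1702 + 1558)/(721 - 2490) = -3*(-170/57) - 3260/(-1769) = 170/19 - 3260*(-1)/1769 = 170/19 - 1*(-3260/1769) = 170/19 + 3260/1769 = 362670/33611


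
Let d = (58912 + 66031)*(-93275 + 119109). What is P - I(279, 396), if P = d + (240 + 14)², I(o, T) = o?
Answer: 3227841699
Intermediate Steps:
d = 3227777462 (d = 124943*25834 = 3227777462)
P = 3227841978 (P = 3227777462 + (240 + 14)² = 3227777462 + 254² = 3227777462 + 64516 = 3227841978)
P - I(279, 396) = 3227841978 - 1*279 = 3227841978 - 279 = 3227841699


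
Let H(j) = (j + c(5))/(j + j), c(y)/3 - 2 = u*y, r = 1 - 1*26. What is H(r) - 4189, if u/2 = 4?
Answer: -209551/50 ≈ -4191.0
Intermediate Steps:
u = 8 (u = 2*4 = 8)
r = -25 (r = 1 - 26 = -25)
c(y) = 6 + 24*y (c(y) = 6 + 3*(8*y) = 6 + 24*y)
H(j) = (126 + j)/(2*j) (H(j) = (j + (6 + 24*5))/(j + j) = (j + (6 + 120))/((2*j)) = (j + 126)*(1/(2*j)) = (126 + j)*(1/(2*j)) = (126 + j)/(2*j))
H(r) - 4189 = (1/2)*(126 - 25)/(-25) - 4189 = (1/2)*(-1/25)*101 - 4189 = -101/50 - 4189 = -209551/50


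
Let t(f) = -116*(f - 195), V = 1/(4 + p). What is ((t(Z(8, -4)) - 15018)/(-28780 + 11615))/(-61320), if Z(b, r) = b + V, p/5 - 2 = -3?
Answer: 97/15036540 ≈ 6.4510e-6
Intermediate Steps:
p = -5 (p = 10 + 5*(-3) = 10 - 15 = -5)
V = -1 (V = 1/(4 - 5) = 1/(-1) = -1)
Z(b, r) = -1 + b (Z(b, r) = b - 1 = -1 + b)
t(f) = 22620 - 116*f (t(f) = -116*(-195 + f) = 22620 - 116*f)
((t(Z(8, -4)) - 15018)/(-28780 + 11615))/(-61320) = (((22620 - 116*(-1 + 8)) - 15018)/(-28780 + 11615))/(-61320) = (((22620 - 116*7) - 15018)/(-17165))*(-1/61320) = (((22620 - 812) - 15018)*(-1/17165))*(-1/61320) = ((21808 - 15018)*(-1/17165))*(-1/61320) = (6790*(-1/17165))*(-1/61320) = -1358/3433*(-1/61320) = 97/15036540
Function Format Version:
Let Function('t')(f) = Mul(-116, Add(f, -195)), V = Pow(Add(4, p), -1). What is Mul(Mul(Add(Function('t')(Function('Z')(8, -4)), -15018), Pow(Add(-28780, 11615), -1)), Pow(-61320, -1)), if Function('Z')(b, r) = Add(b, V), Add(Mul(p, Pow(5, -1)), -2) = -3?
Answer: Rational(97, 15036540) ≈ 6.4510e-6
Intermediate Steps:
p = -5 (p = Add(10, Mul(5, -3)) = Add(10, -15) = -5)
V = -1 (V = Pow(Add(4, -5), -1) = Pow(-1, -1) = -1)
Function('Z')(b, r) = Add(-1, b) (Function('Z')(b, r) = Add(b, -1) = Add(-1, b))
Function('t')(f) = Add(22620, Mul(-116, f)) (Function('t')(f) = Mul(-116, Add(-195, f)) = Add(22620, Mul(-116, f)))
Mul(Mul(Add(Function('t')(Function('Z')(8, -4)), -15018), Pow(Add(-28780, 11615), -1)), Pow(-61320, -1)) = Mul(Mul(Add(Add(22620, Mul(-116, Add(-1, 8))), -15018), Pow(Add(-28780, 11615), -1)), Pow(-61320, -1)) = Mul(Mul(Add(Add(22620, Mul(-116, 7)), -15018), Pow(-17165, -1)), Rational(-1, 61320)) = Mul(Mul(Add(Add(22620, -812), -15018), Rational(-1, 17165)), Rational(-1, 61320)) = Mul(Mul(Add(21808, -15018), Rational(-1, 17165)), Rational(-1, 61320)) = Mul(Mul(6790, Rational(-1, 17165)), Rational(-1, 61320)) = Mul(Rational(-1358, 3433), Rational(-1, 61320)) = Rational(97, 15036540)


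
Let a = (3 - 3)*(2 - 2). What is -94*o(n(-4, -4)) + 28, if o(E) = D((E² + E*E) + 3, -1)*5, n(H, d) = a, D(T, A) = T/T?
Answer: -442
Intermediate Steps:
a = 0 (a = 0*0 = 0)
D(T, A) = 1
n(H, d) = 0
o(E) = 5 (o(E) = 1*5 = 5)
-94*o(n(-4, -4)) + 28 = -94*5 + 28 = -470 + 28 = -442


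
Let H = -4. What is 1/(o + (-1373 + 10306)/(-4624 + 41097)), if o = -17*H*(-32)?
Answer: -36473/79356315 ≈ -0.00045961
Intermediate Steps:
o = -2176 (o = -17*(-4)*(-32) = 68*(-32) = -2176)
1/(o + (-1373 + 10306)/(-4624 + 41097)) = 1/(-2176 + (-1373 + 10306)/(-4624 + 41097)) = 1/(-2176 + 8933/36473) = 1/(-79356315/36473) = -36473/79356315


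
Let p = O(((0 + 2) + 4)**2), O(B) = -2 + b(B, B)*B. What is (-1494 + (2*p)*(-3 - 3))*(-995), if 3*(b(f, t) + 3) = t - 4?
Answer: 4758090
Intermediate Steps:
b(f, t) = -13/3 + t/3 (b(f, t) = -3 + (t - 4)/3 = -3 + (-4 + t)/3 = -3 + (-4/3 + t/3) = -13/3 + t/3)
O(B) = -2 + B*(-13/3 + B/3) (O(B) = -2 + (-13/3 + B/3)*B = -2 + B*(-13/3 + B/3))
p = 274 (p = -2 + ((0 + 2) + 4)**2*(-13 + ((0 + 2) + 4)**2)/3 = -2 + (2 + 4)**2*(-13 + (2 + 4)**2)/3 = -2 + (1/3)*6**2*(-13 + 6**2) = -2 + (1/3)*36*(-13 + 36) = -2 + (1/3)*36*23 = -2 + 276 = 274)
(-1494 + (2*p)*(-3 - 3))*(-995) = (-1494 + (2*274)*(-3 - 3))*(-995) = (-1494 + 548*(-6))*(-995) = (-1494 - 3288)*(-995) = -4782*(-995) = 4758090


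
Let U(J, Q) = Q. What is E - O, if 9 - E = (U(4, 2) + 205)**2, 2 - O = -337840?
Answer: -380682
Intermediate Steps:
O = 337842 (O = 2 - 1*(-337840) = 2 + 337840 = 337842)
E = -42840 (E = 9 - (2 + 205)**2 = 9 - 1*207**2 = 9 - 1*42849 = 9 - 42849 = -42840)
E - O = -42840 - 1*337842 = -42840 - 337842 = -380682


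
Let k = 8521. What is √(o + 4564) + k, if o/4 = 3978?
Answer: 8521 + 2*√5119 ≈ 8664.1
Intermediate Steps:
o = 15912 (o = 4*3978 = 15912)
√(o + 4564) + k = √(15912 + 4564) + 8521 = √20476 + 8521 = 2*√5119 + 8521 = 8521 + 2*√5119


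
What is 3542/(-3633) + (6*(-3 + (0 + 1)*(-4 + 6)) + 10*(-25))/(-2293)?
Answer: -1027394/1190067 ≈ -0.86331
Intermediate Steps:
3542/(-3633) + (6*(-3 + (0 + 1)*(-4 + 6)) + 10*(-25))/(-2293) = 3542*(-1/3633) + (6*(-3 + 1*2) - 250)*(-1/2293) = -506/519 + (6*(-3 + 2) - 250)*(-1/2293) = -506/519 + (6*(-1) - 250)*(-1/2293) = -506/519 + (-6 - 250)*(-1/2293) = -506/519 - 256*(-1/2293) = -506/519 + 256/2293 = -1027394/1190067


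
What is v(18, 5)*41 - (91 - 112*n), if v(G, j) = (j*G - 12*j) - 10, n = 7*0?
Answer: 729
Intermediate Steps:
n = 0
v(G, j) = -10 - 12*j + G*j (v(G, j) = (G*j - 12*j) - 10 = (-12*j + G*j) - 10 = -10 - 12*j + G*j)
v(18, 5)*41 - (91 - 112*n) = (-10 - 12*5 + 18*5)*41 - (91 - 112*0) = (-10 - 60 + 90)*41 - (91 + 0) = 20*41 - 1*91 = 820 - 91 = 729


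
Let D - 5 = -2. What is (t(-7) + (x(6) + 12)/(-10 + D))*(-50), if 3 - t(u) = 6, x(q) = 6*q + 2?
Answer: 3550/7 ≈ 507.14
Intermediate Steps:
D = 3 (D = 5 - 2 = 3)
x(q) = 2 + 6*q
t(u) = -3 (t(u) = 3 - 1*6 = 3 - 6 = -3)
(t(-7) + (x(6) + 12)/(-10 + D))*(-50) = (-3 + ((2 + 6*6) + 12)/(-10 + 3))*(-50) = (-3 + ((2 + 36) + 12)/(-7))*(-50) = (-3 + (38 + 12)*(-⅐))*(-50) = (-3 + 50*(-⅐))*(-50) = (-3 - 50/7)*(-50) = -71/7*(-50) = 3550/7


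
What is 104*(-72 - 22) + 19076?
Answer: 9300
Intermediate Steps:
104*(-72 - 22) + 19076 = 104*(-94) + 19076 = -9776 + 19076 = 9300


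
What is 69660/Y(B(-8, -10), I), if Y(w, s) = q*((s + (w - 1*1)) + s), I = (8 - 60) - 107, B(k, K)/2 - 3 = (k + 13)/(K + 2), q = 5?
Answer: -18576/419 ≈ -44.334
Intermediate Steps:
B(k, K) = 6 + 2*(13 + k)/(2 + K) (B(k, K) = 6 + 2*((k + 13)/(K + 2)) = 6 + 2*((13 + k)/(2 + K)) = 6 + 2*(13 + k)/(2 + K))
I = -159 (I = -52 - 107 = -159)
Y(w, s) = -5 + 5*w + 10*s (Y(w, s) = 5*((s + (w - 1*1)) + s) = 5*((s + (w - 1)) + s) = 5*((s + (-1 + w)) + s) = 5*((-1 + s + w) + s) = 5*(-1 + w + 2*s) = -5 + 5*w + 10*s)
69660/Y(B(-8, -10), I) = 69660/(-5 + 5*(2*(19 - 8 + 3*(-10))/(2 - 10)) + 10*(-159)) = 69660/(-5 + 5*(2*(19 - 8 - 30)/(-8)) - 1590) = 69660/(-5 + 5*(2*(-⅛)*(-19)) - 1590) = 69660/(-5 + 5*(19/4) - 1590) = 69660/(-5 + 95/4 - 1590) = 69660/(-6285/4) = 69660*(-4/6285) = -18576/419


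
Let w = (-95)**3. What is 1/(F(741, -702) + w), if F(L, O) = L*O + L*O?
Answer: -1/1897739 ≈ -5.2694e-7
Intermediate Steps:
w = -857375
F(L, O) = 2*L*O
1/(F(741, -702) + w) = 1/(2*741*(-702) - 857375) = 1/(-1040364 - 857375) = 1/(-1897739) = -1/1897739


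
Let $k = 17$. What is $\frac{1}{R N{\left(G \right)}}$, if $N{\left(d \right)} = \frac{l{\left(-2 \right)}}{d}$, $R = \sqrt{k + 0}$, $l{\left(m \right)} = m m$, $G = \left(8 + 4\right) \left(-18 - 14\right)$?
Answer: $- \frac{96 \sqrt{17}}{17} \approx -23.283$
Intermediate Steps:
$G = -384$ ($G = 12 \left(-32\right) = -384$)
$l{\left(m \right)} = m^{2}$
$R = \sqrt{17}$ ($R = \sqrt{17 + 0} = \sqrt{17} \approx 4.1231$)
$N{\left(d \right)} = \frac{4}{d}$ ($N{\left(d \right)} = \frac{\left(-2\right)^{2}}{d} = \frac{4}{d}$)
$\frac{1}{R N{\left(G \right)}} = \frac{1}{\sqrt{17} \frac{4}{-384}} = \frac{1}{\sqrt{17} \cdot 4 \left(- \frac{1}{384}\right)} = \frac{1}{\sqrt{17} \left(- \frac{1}{96}\right)} = \frac{1}{\left(- \frac{1}{96}\right) \sqrt{17}} = - \frac{96 \sqrt{17}}{17}$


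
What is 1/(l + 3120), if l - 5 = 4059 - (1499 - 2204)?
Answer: 1/7889 ≈ 0.00012676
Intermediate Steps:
l = 4769 (l = 5 + (4059 - (1499 - 2204)) = 5 + (4059 - 1*(-705)) = 5 + (4059 + 705) = 5 + 4764 = 4769)
1/(l + 3120) = 1/(4769 + 3120) = 1/7889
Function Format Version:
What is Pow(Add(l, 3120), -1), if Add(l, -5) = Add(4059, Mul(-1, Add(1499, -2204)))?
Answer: Rational(1, 7889) ≈ 0.00012676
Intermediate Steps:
l = 4769 (l = Add(5, Add(4059, Mul(-1, Add(1499, -2204)))) = Add(5, Add(4059, Mul(-1, -705))) = Add(5, Add(4059, 705)) = Add(5, 4764) = 4769)
Pow(Add(l, 3120), -1) = Pow(Add(4769, 3120), -1) = Pow(7889, -1) = Rational(1, 7889)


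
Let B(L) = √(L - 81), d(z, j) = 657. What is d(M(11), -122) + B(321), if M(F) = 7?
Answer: 657 + 4*√15 ≈ 672.49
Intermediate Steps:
B(L) = √(-81 + L)
d(M(11), -122) + B(321) = 657 + √(-81 + 321) = 657 + √240 = 657 + 4*√15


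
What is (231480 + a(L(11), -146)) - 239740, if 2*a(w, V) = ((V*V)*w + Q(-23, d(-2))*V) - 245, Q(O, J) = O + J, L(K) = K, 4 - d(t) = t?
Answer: 220193/2 ≈ 1.1010e+5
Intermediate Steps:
d(t) = 4 - t
Q(O, J) = J + O
a(w, V) = -245/2 - 17*V/2 + w*V**2/2 (a(w, V) = (((V*V)*w + ((4 - 1*(-2)) - 23)*V) - 245)/2 = ((V**2*w + ((4 + 2) - 23)*V) - 245)/2 = ((w*V**2 + (6 - 23)*V) - 245)/2 = ((w*V**2 - 17*V) - 245)/2 = ((-17*V + w*V**2) - 245)/2 = (-245 - 17*V + w*V**2)/2 = -245/2 - 17*V/2 + w*V**2/2)
(231480 + a(L(11), -146)) - 239740 = (231480 + (-245/2 - 17/2*(-146) + (1/2)*11*(-146)**2)) - 239740 = (231480 + (-245/2 + 1241 + (1/2)*11*21316)) - 239740 = (231480 + (-245/2 + 1241 + 117238)) - 239740 = (231480 + 236713/2) - 239740 = 699673/2 - 239740 = 220193/2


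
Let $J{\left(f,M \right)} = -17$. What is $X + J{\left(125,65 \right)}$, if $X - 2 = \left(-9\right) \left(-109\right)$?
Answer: $966$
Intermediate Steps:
$X = 983$ ($X = 2 - -981 = 2 + 981 = 983$)
$X + J{\left(125,65 \right)} = 983 - 17 = 966$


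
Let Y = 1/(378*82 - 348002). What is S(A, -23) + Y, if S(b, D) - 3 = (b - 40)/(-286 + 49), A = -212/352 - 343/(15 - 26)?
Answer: 10048604263/3305738568 ≈ 3.0397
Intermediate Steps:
A = 2691/88 (A = -212*1/352 - 343/(-11) = -53/88 - 343*(-1/11) = -53/88 + 343/11 = 2691/88 ≈ 30.580)
S(b, D) = 751/237 - b/237 (S(b, D) = 3 + (b - 40)/(-286 + 49) = 3 + (-40 + b)/(-237) = 3 + (-40 + b)*(-1/237) = 3 + (40/237 - b/237) = 751/237 - b/237)
Y = -1/317006 (Y = 1/(30996 - 348002) = 1/(-317006) = -1/317006 ≈ -3.1545e-6)
S(A, -23) + Y = (751/237 - 1/237*2691/88) - 1/317006 = (751/237 - 897/6952) - 1/317006 = 63397/20856 - 1/317006 = 10048604263/3305738568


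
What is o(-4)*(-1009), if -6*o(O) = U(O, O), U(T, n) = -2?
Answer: -1009/3 ≈ -336.33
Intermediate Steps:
o(O) = ⅓ (o(O) = -⅙*(-2) = ⅓)
o(-4)*(-1009) = (⅓)*(-1009) = -1009/3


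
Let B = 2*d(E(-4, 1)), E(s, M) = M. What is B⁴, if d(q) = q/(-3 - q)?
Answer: 1/16 ≈ 0.062500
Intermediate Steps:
B = -½ (B = 2*(-1*1/(3 + 1)) = 2*(-1*1/4) = 2*(-1*1*¼) = 2*(-¼) = -½ ≈ -0.50000)
B⁴ = (-½)⁴ = 1/16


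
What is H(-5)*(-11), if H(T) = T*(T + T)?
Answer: -550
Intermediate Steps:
H(T) = 2*T² (H(T) = T*(2*T) = 2*T²)
H(-5)*(-11) = (2*(-5)²)*(-11) = (2*25)*(-11) = 50*(-11) = -550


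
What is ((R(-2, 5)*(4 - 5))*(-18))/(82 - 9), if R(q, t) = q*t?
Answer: -180/73 ≈ -2.4658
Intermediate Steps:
((R(-2, 5)*(4 - 5))*(-18))/(82 - 9) = (((-2*5)*(4 - 5))*(-18))/(82 - 9) = (-10*(-1)*(-18))/73 = (10*(-18))*(1/73) = -180*1/73 = -180/73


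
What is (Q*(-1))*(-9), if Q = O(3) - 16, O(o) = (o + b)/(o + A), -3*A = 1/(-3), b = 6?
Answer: -3303/28 ≈ -117.96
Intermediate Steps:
A = ⅑ (A = -⅓/(-3) = -⅓*(-⅓) = ⅑ ≈ 0.11111)
O(o) = (6 + o)/(⅑ + o) (O(o) = (o + 6)/(o + ⅑) = (6 + o)/(⅑ + o))
Q = -367/28 (Q = 9*(6 + 3)/(1 + 9*3) - 16 = 9*9/(1 + 27) - 16 = 9*9/28 - 16 = 9*(1/28)*9 - 16 = 81/28 - 16 = -367/28 ≈ -13.107)
(Q*(-1))*(-9) = -367/28*(-1)*(-9) = (367/28)*(-9) = -3303/28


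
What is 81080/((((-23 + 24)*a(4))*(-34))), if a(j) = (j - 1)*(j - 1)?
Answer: -40540/153 ≈ -264.97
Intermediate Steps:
a(j) = (-1 + j)**2 (a(j) = (-1 + j)*(-1 + j) = (-1 + j)**2)
81080/((((-23 + 24)*a(4))*(-34))) = 81080/((((-23 + 24)*(-1 + 4)**2)*(-34))) = 81080/(((1*3**2)*(-34))) = 81080/(((1*9)*(-34))) = 81080/((9*(-34))) = 81080/(-306) = 81080*(-1/306) = -40540/153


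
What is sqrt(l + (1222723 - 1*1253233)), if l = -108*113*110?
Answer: 45*I*sqrt(678) ≈ 1171.7*I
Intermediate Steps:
l = -1342440 (l = -12204*110 = -1342440)
sqrt(l + (1222723 - 1*1253233)) = sqrt(-1342440 + (1222723 - 1*1253233)) = sqrt(-1342440 + (1222723 - 1253233)) = sqrt(-1342440 - 30510) = sqrt(-1372950) = 45*I*sqrt(678)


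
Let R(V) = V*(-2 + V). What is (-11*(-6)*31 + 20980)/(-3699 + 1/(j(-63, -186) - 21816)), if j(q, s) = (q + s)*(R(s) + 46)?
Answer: -201254193852/32330377099 ≈ -6.2249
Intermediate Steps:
j(q, s) = (46 + s*(-2 + s))*(q + s) (j(q, s) = (q + s)*(s*(-2 + s) + 46) = (q + s)*(46 + s*(-2 + s)) = (46 + s*(-2 + s))*(q + s))
(-11*(-6)*31 + 20980)/(-3699 + 1/(j(-63, -186) - 21816)) = (-11*(-6)*31 + 20980)/(-3699 + 1/((46*(-63) + 46*(-186) + (-186)**2*(-2 - 186) - 63*(-186)*(-2 - 186)) - 21816)) = (66*31 + 20980)/(-3699 + 1/((-2898 - 8556 + 34596*(-188) - 63*(-186)*(-188)) - 21816)) = (2046 + 20980)/(-3699 + 1/((-2898 - 8556 - 6504048 - 2202984) - 21816)) = 23026/(-3699 + 1/(-8718486 - 21816)) = 23026/(-3699 + 1/(-8740302)) = 23026/(-3699 - 1/8740302) = 23026/(-32330377099/8740302) = 23026*(-8740302/32330377099) = -201254193852/32330377099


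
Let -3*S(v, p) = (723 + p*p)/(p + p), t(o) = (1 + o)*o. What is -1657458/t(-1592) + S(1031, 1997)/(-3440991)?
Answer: -17081703604460473/26107549114553316 ≈ -0.65428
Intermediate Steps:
t(o) = o*(1 + o)
S(v, p) = -(723 + p²)/(6*p) (S(v, p) = -(723 + p*p)/(3*(p + p)) = -(723 + p²)/(3*(2*p)) = -(723 + p²)*1/(2*p)/3 = -(723 + p²)/(6*p))
-1657458/t(-1592) + S(1031, 1997)/(-3440991) = -1657458*(-1/(1592*(1 - 1592))) + ((⅙)*(-723 - 1*1997²)/1997)/(-3440991) = -1657458/((-1592*(-1591))) + ((⅙)*(1/1997)*(-723 - 1*3988009))*(-1/3440991) = -1657458/2532872 + ((⅙)*(1/1997)*(-723 - 3988009))*(-1/3440991) = -1657458*1/2532872 + ((⅙)*(1/1997)*(-3988732))*(-1/3440991) = -828729/1266436 - 1994366/5991*(-1/3440991) = -828729/1266436 + 1994366/20614977081 = -17081703604460473/26107549114553316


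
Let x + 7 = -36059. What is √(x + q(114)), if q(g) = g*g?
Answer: I*√23070 ≈ 151.89*I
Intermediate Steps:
x = -36066 (x = -7 - 36059 = -36066)
q(g) = g²
√(x + q(114)) = √(-36066 + 114²) = √(-36066 + 12996) = √(-23070) = I*√23070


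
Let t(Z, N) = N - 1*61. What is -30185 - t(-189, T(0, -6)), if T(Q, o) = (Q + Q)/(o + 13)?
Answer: -30124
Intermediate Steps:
T(Q, o) = 2*Q/(13 + o) (T(Q, o) = (2*Q)/(13 + o) = 2*Q/(13 + o))
t(Z, N) = -61 + N (t(Z, N) = N - 61 = -61 + N)
-30185 - t(-189, T(0, -6)) = -30185 - (-61 + 2*0/(13 - 6)) = -30185 - (-61 + 2*0/7) = -30185 - (-61 + 2*0*(⅐)) = -30185 - (-61 + 0) = -30185 - 1*(-61) = -30185 + 61 = -30124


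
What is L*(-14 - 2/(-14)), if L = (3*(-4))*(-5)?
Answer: -5820/7 ≈ -831.43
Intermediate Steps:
L = 60 (L = -12*(-5) = 60)
L*(-14 - 2/(-14)) = 60*(-14 - 2/(-14)) = 60*(-14 - 2*(-1/14)) = 60*(-14 + ⅐) = 60*(-97/7) = -5820/7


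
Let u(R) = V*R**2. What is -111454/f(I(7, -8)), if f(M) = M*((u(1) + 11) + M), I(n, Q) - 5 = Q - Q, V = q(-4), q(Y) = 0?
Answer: -55727/40 ≈ -1393.2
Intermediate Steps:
V = 0
u(R) = 0 (u(R) = 0*R**2 = 0)
I(n, Q) = 5 (I(n, Q) = 5 + (Q - Q) = 5 + 0 = 5)
f(M) = M*(11 + M) (f(M) = M*((0 + 11) + M) = M*(11 + M))
-111454/f(I(7, -8)) = -111454*1/(5*(11 + 5)) = -111454/(5*16) = -111454/80 = -111454*1/80 = -55727/40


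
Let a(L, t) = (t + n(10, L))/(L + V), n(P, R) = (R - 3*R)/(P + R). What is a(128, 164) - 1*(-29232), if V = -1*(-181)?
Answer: 623266660/21321 ≈ 29233.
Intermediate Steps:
n(P, R) = -2*R/(P + R) (n(P, R) = (-2*R)/(P + R) = -2*R/(P + R))
V = 181
a(L, t) = (t - 2*L/(10 + L))/(181 + L) (a(L, t) = (t - 2*L/(10 + L))/(L + 181) = (t - 2*L/(10 + L))/(181 + L))
a(128, 164) - 1*(-29232) = (-2*128 + 164*(10 + 128))/((10 + 128)*(181 + 128)) - 1*(-29232) = (-256 + 164*138)/(138*309) + 29232 = (1/138)*(1/309)*(-256 + 22632) + 29232 = (1/138)*(1/309)*22376 + 29232 = 11188/21321 + 29232 = 623266660/21321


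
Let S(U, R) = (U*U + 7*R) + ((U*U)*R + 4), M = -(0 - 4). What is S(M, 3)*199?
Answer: 17711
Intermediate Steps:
M = 4 (M = -1*(-4) = 4)
S(U, R) = 4 + U² + 7*R + R*U² (S(U, R) = (U² + 7*R) + (U²*R + 4) = (U² + 7*R) + (R*U² + 4) = (U² + 7*R) + (4 + R*U²) = 4 + U² + 7*R + R*U²)
S(M, 3)*199 = (4 + 4² + 7*3 + 3*4²)*199 = (4 + 16 + 21 + 3*16)*199 = (4 + 16 + 21 + 48)*199 = 89*199 = 17711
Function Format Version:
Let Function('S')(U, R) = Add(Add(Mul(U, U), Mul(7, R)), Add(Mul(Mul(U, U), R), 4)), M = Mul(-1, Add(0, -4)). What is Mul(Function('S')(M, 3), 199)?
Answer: 17711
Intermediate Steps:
M = 4 (M = Mul(-1, -4) = 4)
Function('S')(U, R) = Add(4, Pow(U, 2), Mul(7, R), Mul(R, Pow(U, 2))) (Function('S')(U, R) = Add(Add(Pow(U, 2), Mul(7, R)), Add(Mul(Pow(U, 2), R), 4)) = Add(Add(Pow(U, 2), Mul(7, R)), Add(Mul(R, Pow(U, 2)), 4)) = Add(Add(Pow(U, 2), Mul(7, R)), Add(4, Mul(R, Pow(U, 2)))) = Add(4, Pow(U, 2), Mul(7, R), Mul(R, Pow(U, 2))))
Mul(Function('S')(M, 3), 199) = Mul(Add(4, Pow(4, 2), Mul(7, 3), Mul(3, Pow(4, 2))), 199) = Mul(Add(4, 16, 21, Mul(3, 16)), 199) = Mul(Add(4, 16, 21, 48), 199) = Mul(89, 199) = 17711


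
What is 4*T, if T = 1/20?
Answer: 1/5 ≈ 0.20000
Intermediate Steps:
T = 1/20 ≈ 0.050000
4*T = 4*(1/20) = 1/5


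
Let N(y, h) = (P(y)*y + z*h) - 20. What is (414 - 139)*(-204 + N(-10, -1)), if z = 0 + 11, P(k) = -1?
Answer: -61875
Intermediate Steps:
z = 11
N(y, h) = -20 - y + 11*h (N(y, h) = (-y + 11*h) - 20 = -20 - y + 11*h)
(414 - 139)*(-204 + N(-10, -1)) = (414 - 139)*(-204 + (-20 - 1*(-10) + 11*(-1))) = 275*(-204 + (-20 + 10 - 11)) = 275*(-204 - 21) = 275*(-225) = -61875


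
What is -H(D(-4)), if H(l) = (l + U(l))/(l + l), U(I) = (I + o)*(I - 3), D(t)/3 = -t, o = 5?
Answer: -55/8 ≈ -6.8750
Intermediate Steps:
D(t) = -3*t (D(t) = 3*(-t) = -3*t)
U(I) = (-3 + I)*(5 + I) (U(I) = (I + 5)*(I - 3) = (5 + I)*(-3 + I) = (-3 + I)*(5 + I))
H(l) = (-15 + l² + 3*l)/(2*l) (H(l) = (l + (-15 + l² + 2*l))/(l + l) = (-15 + l² + 3*l)/((2*l)) = (-15 + l² + 3*l)*(1/(2*l)) = (-15 + l² + 3*l)/(2*l))
-H(D(-4)) = -(-15 + (-3*(-4))² + 3*(-3*(-4)))/(2*((-3*(-4)))) = -(-15 + 12² + 3*12)/(2*12) = -(-15 + 144 + 36)/(2*12) = -165/(2*12) = -1*55/8 = -55/8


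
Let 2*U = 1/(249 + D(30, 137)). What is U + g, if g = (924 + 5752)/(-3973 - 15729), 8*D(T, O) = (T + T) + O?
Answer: -7267478/21563839 ≈ -0.33702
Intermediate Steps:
D(T, O) = T/4 + O/8 (D(T, O) = ((T + T) + O)/8 = (2*T + O)/8 = (O + 2*T)/8 = T/4 + O/8)
g = -3338/9851 (g = 6676/(-19702) = 6676*(-1/19702) = -3338/9851 ≈ -0.33885)
U = 4/2189 (U = 1/(2*(249 + ((1/4)*30 + (1/8)*137))) = 1/(2*(249 + (15/2 + 137/8))) = 1/(2*(249 + 197/8)) = 1/(2*(2189/8)) = (1/2)*(8/2189) = 4/2189 ≈ 0.0018273)
U + g = 4/2189 - 3338/9851 = -7267478/21563839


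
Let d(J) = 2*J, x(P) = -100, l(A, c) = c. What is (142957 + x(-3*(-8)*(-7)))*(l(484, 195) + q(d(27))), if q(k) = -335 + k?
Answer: -12285702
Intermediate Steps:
(142957 + x(-3*(-8)*(-7)))*(l(484, 195) + q(d(27))) = (142957 - 100)*(195 + (-335 + 2*27)) = 142857*(195 + (-335 + 54)) = 142857*(195 - 281) = 142857*(-86) = -12285702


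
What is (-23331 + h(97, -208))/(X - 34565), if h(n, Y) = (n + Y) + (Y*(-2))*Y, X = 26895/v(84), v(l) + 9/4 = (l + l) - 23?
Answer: 12558574/3925807 ≈ 3.1990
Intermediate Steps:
v(l) = -101/4 + 2*l (v(l) = -9/4 + ((l + l) - 23) = -9/4 + (2*l - 23) = -9/4 + (-23 + 2*l) = -101/4 + 2*l)
X = 107580/571 (X = 26895/(-101/4 + 2*84) = 26895/(-101/4 + 168) = 26895/(571/4) = 26895*(4/571) = 107580/571 ≈ 188.41)
h(n, Y) = Y + n - 2*Y² (h(n, Y) = (Y + n) + (-2*Y)*Y = (Y + n) - 2*Y² = Y + n - 2*Y²)
(-23331 + h(97, -208))/(X - 34565) = (-23331 + (-208 + 97 - 2*(-208)²))/(107580/571 - 34565) = (-23331 + (-208 + 97 - 2*43264))/(-19629035/571) = (-23331 + (-208 + 97 - 86528))*(-571/19629035) = (-23331 - 86639)*(-571/19629035) = -109970*(-571/19629035) = 12558574/3925807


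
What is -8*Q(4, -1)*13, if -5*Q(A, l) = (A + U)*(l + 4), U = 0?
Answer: 1248/5 ≈ 249.60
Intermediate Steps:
Q(A, l) = -A*(4 + l)/5 (Q(A, l) = -(A + 0)*(l + 4)/5 = -A*(4 + l)/5)
-8*Q(4, -1)*13 = -8*4*(-4 - 1*(-1))/5*13 = -8*4*(-4 + 1)/5*13 = -8*4*(-3)/5*13 = -8*(-12/5)*13 = (96/5)*13 = 1248/5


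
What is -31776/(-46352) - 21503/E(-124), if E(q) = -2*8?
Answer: 62325967/46352 ≈ 1344.6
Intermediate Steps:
E(q) = -16
-31776/(-46352) - 21503/E(-124) = -31776/(-46352) - 21503/(-16) = -31776*(-1/46352) - 21503*(-1/16) = 1986/2897 + 21503/16 = 62325967/46352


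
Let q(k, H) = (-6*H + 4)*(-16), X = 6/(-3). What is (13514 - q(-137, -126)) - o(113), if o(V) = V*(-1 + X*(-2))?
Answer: 25335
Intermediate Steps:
X = -2 (X = 6*(-⅓) = -2)
q(k, H) = -64 + 96*H (q(k, H) = (4 - 6*H)*(-16) = -64 + 96*H)
o(V) = 3*V (o(V) = V*(-1 - 2*(-2)) = V*(-1 + 4) = V*3 = 3*V)
(13514 - q(-137, -126)) - o(113) = (13514 - (-64 + 96*(-126))) - 3*113 = (13514 - (-64 - 12096)) - 1*339 = (13514 - 1*(-12160)) - 339 = (13514 + 12160) - 339 = 25674 - 339 = 25335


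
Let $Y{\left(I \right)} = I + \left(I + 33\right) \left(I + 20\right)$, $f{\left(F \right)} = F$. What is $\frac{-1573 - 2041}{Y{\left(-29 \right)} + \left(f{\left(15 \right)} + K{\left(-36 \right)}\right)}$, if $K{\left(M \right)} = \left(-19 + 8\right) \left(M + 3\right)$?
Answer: $- \frac{3614}{313} \approx -11.546$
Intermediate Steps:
$K{\left(M \right)} = -33 - 11 M$ ($K{\left(M \right)} = - 11 \left(3 + M\right) = -33 - 11 M$)
$Y{\left(I \right)} = I + \left(20 + I\right) \left(33 + I\right)$ ($Y{\left(I \right)} = I + \left(33 + I\right) \left(20 + I\right) = I + \left(20 + I\right) \left(33 + I\right)$)
$\frac{-1573 - 2041}{Y{\left(-29 \right)} + \left(f{\left(15 \right)} + K{\left(-36 \right)}\right)} = \frac{-1573 - 2041}{\left(660 + \left(-29\right)^{2} + 54 \left(-29\right)\right) + \left(15 - -363\right)} = - \frac{3614}{\left(660 + 841 - 1566\right) + \left(15 + \left(-33 + 396\right)\right)} = - \frac{3614}{-65 + \left(15 + 363\right)} = - \frac{3614}{-65 + 378} = - \frac{3614}{313}$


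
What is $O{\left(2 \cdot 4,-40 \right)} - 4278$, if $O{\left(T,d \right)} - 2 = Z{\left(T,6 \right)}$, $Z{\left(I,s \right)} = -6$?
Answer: $-4282$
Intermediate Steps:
$O{\left(T,d \right)} = -4$ ($O{\left(T,d \right)} = 2 - 6 = -4$)
$O{\left(2 \cdot 4,-40 \right)} - 4278 = -4 - 4278 = -4282$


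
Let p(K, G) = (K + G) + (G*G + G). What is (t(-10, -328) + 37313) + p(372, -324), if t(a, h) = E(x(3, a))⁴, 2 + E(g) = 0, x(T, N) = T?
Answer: 142029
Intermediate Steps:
E(g) = -2 (E(g) = -2 + 0 = -2)
p(K, G) = K + G² + 2*G (p(K, G) = (G + K) + (G² + G) = (G + K) + (G + G²) = K + G² + 2*G)
t(a, h) = 16 (t(a, h) = (-2)⁴ = 16)
(t(-10, -328) + 37313) + p(372, -324) = (16 + 37313) + (372 + (-324)² + 2*(-324)) = 37329 + (372 + 104976 - 648) = 37329 + 104700 = 142029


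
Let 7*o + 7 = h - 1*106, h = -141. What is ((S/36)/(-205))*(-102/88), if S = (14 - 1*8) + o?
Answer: -901/189420 ≈ -0.0047566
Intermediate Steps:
o = -254/7 (o = -1 + (-141 - 1*106)/7 = -1 + (-141 - 106)/7 = -1 + (⅐)*(-247) = -1 - 247/7 = -254/7 ≈ -36.286)
S = -212/7 (S = (14 - 1*8) - 254/7 = (14 - 8) - 254/7 = 6 - 254/7 = -212/7 ≈ -30.286)
((S/36)/(-205))*(-102/88) = (-212/7/36/(-205))*(-102/88) = (-212/7*1/36*(-1/205))*(-102*1/88) = -53/63*(-1/205)*(-51/44) = (53/12915)*(-51/44) = -901/189420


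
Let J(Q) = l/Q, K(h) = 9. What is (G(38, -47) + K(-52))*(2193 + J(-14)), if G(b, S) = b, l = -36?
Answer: 722343/7 ≈ 1.0319e+5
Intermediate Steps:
J(Q) = -36/Q
(G(38, -47) + K(-52))*(2193 + J(-14)) = (38 + 9)*(2193 - 36/(-14)) = 47*(2193 - 36*(-1/14)) = 47*(2193 + 18/7) = 47*(15369/7) = 722343/7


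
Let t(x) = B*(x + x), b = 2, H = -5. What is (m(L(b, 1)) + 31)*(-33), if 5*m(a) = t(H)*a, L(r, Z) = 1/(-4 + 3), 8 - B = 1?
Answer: -1485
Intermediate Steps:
B = 7 (B = 8 - 1*1 = 8 - 1 = 7)
t(x) = 14*x (t(x) = 7*(x + x) = 7*(2*x) = 14*x)
L(r, Z) = -1 (L(r, Z) = 1/(-1) = -1)
m(a) = -14*a (m(a) = ((14*(-5))*a)/5 = (-70*a)/5 = -14*a)
(m(L(b, 1)) + 31)*(-33) = (-14*(-1) + 31)*(-33) = (14 + 31)*(-33) = 45*(-33) = -1485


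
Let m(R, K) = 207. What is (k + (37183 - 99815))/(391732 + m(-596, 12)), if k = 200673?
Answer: 138041/391939 ≈ 0.35220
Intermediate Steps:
(k + (37183 - 99815))/(391732 + m(-596, 12)) = (200673 + (37183 - 99815))/(391732 + 207) = (200673 - 62632)/391939 = 138041*(1/391939) = 138041/391939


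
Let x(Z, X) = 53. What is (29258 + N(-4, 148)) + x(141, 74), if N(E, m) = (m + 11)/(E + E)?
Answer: 234329/8 ≈ 29291.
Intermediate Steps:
N(E, m) = (11 + m)/(2*E) (N(E, m) = (11 + m)/((2*E)) = (11 + m)*(1/(2*E)) = (11 + m)/(2*E))
(29258 + N(-4, 148)) + x(141, 74) = (29258 + (½)*(11 + 148)/(-4)) + 53 = (29258 + (½)*(-¼)*159) + 53 = (29258 - 159/8) + 53 = 233905/8 + 53 = 234329/8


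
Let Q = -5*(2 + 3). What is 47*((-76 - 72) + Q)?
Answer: -8131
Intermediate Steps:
Q = -25 (Q = -5*5 = -25)
47*((-76 - 72) + Q) = 47*((-76 - 72) - 25) = 47*(-148 - 25) = 47*(-173) = -8131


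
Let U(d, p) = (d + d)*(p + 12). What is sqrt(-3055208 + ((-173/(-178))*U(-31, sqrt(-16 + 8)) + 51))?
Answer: sqrt(-24205626281 - 954614*I*sqrt(2))/89 ≈ 0.048749 - 1748.1*I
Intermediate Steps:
U(d, p) = 2*d*(12 + p) (U(d, p) = (2*d)*(12 + p) = 2*d*(12 + p))
sqrt(-3055208 + ((-173/(-178))*U(-31, sqrt(-16 + 8)) + 51)) = sqrt(-3055208 + ((-173/(-178))*(2*(-31)*(12 + sqrt(-16 + 8))) + 51)) = sqrt(-3055208 + ((-173*(-1/178))*(2*(-31)*(12 + sqrt(-8))) + 51)) = sqrt(-3055208 + (173*(2*(-31)*(12 + 2*I*sqrt(2)))/178 + 51)) = sqrt(-3055208 + (173*(-744 - 124*I*sqrt(2))/178 + 51)) = sqrt(-3055208 + ((-64356/89 - 10726*I*sqrt(2)/89) + 51)) = sqrt(-3055208 + (-59817/89 - 10726*I*sqrt(2)/89)) = sqrt(-271973329/89 - 10726*I*sqrt(2)/89)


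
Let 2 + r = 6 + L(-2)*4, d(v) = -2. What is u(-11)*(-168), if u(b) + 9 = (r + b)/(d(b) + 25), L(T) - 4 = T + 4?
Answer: 31920/23 ≈ 1387.8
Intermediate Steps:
L(T) = 8 + T (L(T) = 4 + (T + 4) = 4 + (4 + T) = 8 + T)
r = 28 (r = -2 + (6 + (8 - 2)*4) = -2 + (6 + 6*4) = -2 + (6 + 24) = -2 + 30 = 28)
u(b) = -179/23 + b/23 (u(b) = -9 + (28 + b)/(-2 + 25) = -9 + (28 + b)/23 = -9 + (28 + b)*(1/23) = -9 + (28/23 + b/23) = -179/23 + b/23)
u(-11)*(-168) = (-179/23 + (1/23)*(-11))*(-168) = (-179/23 - 11/23)*(-168) = -190/23*(-168) = 31920/23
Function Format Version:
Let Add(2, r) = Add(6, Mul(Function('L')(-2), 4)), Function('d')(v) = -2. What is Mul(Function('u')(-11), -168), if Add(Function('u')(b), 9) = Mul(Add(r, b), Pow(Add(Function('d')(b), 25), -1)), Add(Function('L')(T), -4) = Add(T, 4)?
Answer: Rational(31920, 23) ≈ 1387.8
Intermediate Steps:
Function('L')(T) = Add(8, T) (Function('L')(T) = Add(4, Add(T, 4)) = Add(4, Add(4, T)) = Add(8, T))
r = 28 (r = Add(-2, Add(6, Mul(Add(8, -2), 4))) = Add(-2, Add(6, Mul(6, 4))) = Add(-2, Add(6, 24)) = Add(-2, 30) = 28)
Function('u')(b) = Add(Rational(-179, 23), Mul(Rational(1, 23), b)) (Function('u')(b) = Add(-9, Mul(Add(28, b), Pow(Add(-2, 25), -1))) = Add(-9, Mul(Add(28, b), Pow(23, -1))) = Add(-9, Mul(Add(28, b), Rational(1, 23))) = Add(-9, Add(Rational(28, 23), Mul(Rational(1, 23), b))) = Add(Rational(-179, 23), Mul(Rational(1, 23), b)))
Mul(Function('u')(-11), -168) = Mul(Add(Rational(-179, 23), Mul(Rational(1, 23), -11)), -168) = Mul(Add(Rational(-179, 23), Rational(-11, 23)), -168) = Mul(Rational(-190, 23), -168) = Rational(31920, 23)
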